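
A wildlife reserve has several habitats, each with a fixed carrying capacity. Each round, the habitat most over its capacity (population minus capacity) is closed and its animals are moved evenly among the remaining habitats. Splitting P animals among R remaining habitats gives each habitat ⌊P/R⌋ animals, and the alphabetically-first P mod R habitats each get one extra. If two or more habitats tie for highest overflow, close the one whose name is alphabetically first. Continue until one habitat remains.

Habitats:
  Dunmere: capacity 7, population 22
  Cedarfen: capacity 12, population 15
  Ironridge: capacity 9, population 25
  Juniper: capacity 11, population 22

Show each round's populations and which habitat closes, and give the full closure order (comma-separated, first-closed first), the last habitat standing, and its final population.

Closure order: Ironridge, Dunmere, Juniper
Last habitat: Cedarfen with 84 animals

Round 1: Cedarfen=15 Dunmere=22 Ironridge=25 Juniper=22 → close Ironridge (overflow 16)
  25÷3 = 8 each, +1 to first 1
Round 2: Cedarfen=24 Dunmere=30 Juniper=30 → close Dunmere (overflow 23)
  30÷2 = 15 each, +1 to first 0
Round 3: Cedarfen=39 Juniper=45 → close Juniper (overflow 34)
  45÷1 = 45 each, +1 to first 0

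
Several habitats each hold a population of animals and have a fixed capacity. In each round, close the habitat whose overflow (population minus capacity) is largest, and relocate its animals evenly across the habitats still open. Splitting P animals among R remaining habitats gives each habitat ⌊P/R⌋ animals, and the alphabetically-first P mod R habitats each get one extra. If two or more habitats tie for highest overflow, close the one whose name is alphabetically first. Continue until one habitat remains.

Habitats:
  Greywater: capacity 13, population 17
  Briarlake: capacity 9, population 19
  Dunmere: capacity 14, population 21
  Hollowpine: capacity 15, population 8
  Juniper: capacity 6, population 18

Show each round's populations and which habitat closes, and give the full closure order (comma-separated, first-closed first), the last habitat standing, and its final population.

Closure order: Juniper, Briarlake, Dunmere, Greywater
Last habitat: Hollowpine with 83 animals

Round 1: Briarlake=19 Dunmere=21 Greywater=17 Hollowpine=8 Juniper=18 → close Juniper (overflow 12)
  18÷4 = 4 each, +1 to first 2
Round 2: Briarlake=24 Dunmere=26 Greywater=21 Hollowpine=12 → close Briarlake (overflow 15)
  24÷3 = 8 each, +1 to first 0
Round 3: Dunmere=34 Greywater=29 Hollowpine=20 → close Dunmere (overflow 20)
  34÷2 = 17 each, +1 to first 0
Round 4: Greywater=46 Hollowpine=37 → close Greywater (overflow 33)
  46÷1 = 46 each, +1 to first 0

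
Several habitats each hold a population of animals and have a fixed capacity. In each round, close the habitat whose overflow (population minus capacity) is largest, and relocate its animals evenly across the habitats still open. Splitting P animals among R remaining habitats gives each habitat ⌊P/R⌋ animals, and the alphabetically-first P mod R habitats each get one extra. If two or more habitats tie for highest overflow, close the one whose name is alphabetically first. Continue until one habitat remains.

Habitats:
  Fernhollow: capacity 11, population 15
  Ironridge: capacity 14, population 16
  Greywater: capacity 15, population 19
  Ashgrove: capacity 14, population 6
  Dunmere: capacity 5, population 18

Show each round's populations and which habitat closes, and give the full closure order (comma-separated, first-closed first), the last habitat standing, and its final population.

Closure order: Dunmere, Fernhollow, Greywater, Ironridge
Last habitat: Ashgrove with 74 animals

Round 1: Ashgrove=6 Dunmere=18 Fernhollow=15 Greywater=19 Ironridge=16 → close Dunmere (overflow 13)
  18÷4 = 4 each, +1 to first 2
Round 2: Ashgrove=11 Fernhollow=20 Greywater=23 Ironridge=20 → close Fernhollow (overflow 9)
  20÷3 = 6 each, +1 to first 2
Round 3: Ashgrove=18 Greywater=30 Ironridge=26 → close Greywater (overflow 15)
  30÷2 = 15 each, +1 to first 0
Round 4: Ashgrove=33 Ironridge=41 → close Ironridge (overflow 27)
  41÷1 = 41 each, +1 to first 0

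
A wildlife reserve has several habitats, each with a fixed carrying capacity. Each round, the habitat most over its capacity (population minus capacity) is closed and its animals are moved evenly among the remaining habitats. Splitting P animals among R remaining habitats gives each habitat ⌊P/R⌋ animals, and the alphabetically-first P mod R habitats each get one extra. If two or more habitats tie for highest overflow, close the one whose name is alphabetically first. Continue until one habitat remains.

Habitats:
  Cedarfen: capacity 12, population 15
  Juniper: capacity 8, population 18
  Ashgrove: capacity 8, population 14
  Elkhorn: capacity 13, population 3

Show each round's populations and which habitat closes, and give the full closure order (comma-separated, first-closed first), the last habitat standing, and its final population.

Closure order: Juniper, Ashgrove, Cedarfen
Last habitat: Elkhorn with 50 animals

Round 1: Ashgrove=14 Cedarfen=15 Elkhorn=3 Juniper=18 → close Juniper (overflow 10)
  18÷3 = 6 each, +1 to first 0
Round 2: Ashgrove=20 Cedarfen=21 Elkhorn=9 → close Ashgrove (overflow 12)
  20÷2 = 10 each, +1 to first 0
Round 3: Cedarfen=31 Elkhorn=19 → close Cedarfen (overflow 19)
  31÷1 = 31 each, +1 to first 0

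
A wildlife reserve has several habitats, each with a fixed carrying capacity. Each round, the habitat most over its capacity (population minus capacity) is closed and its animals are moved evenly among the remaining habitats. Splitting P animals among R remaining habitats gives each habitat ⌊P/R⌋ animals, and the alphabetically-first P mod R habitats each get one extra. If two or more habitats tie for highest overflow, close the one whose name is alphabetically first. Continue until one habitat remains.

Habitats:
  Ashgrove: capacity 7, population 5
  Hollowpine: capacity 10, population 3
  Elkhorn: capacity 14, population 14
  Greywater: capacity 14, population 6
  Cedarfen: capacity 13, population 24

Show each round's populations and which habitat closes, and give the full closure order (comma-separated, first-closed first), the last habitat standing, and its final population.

Closure order: Cedarfen, Elkhorn, Ashgrove, Greywater
Last habitat: Hollowpine with 52 animals

Round 1: Ashgrove=5 Cedarfen=24 Elkhorn=14 Greywater=6 Hollowpine=3 → close Cedarfen (overflow 11)
  24÷4 = 6 each, +1 to first 0
Round 2: Ashgrove=11 Elkhorn=20 Greywater=12 Hollowpine=9 → close Elkhorn (overflow 6)
  20÷3 = 6 each, +1 to first 2
Round 3: Ashgrove=18 Greywater=19 Hollowpine=15 → close Ashgrove (overflow 11)
  18÷2 = 9 each, +1 to first 0
Round 4: Greywater=28 Hollowpine=24 → close Greywater (overflow 14)
  28÷1 = 28 each, +1 to first 0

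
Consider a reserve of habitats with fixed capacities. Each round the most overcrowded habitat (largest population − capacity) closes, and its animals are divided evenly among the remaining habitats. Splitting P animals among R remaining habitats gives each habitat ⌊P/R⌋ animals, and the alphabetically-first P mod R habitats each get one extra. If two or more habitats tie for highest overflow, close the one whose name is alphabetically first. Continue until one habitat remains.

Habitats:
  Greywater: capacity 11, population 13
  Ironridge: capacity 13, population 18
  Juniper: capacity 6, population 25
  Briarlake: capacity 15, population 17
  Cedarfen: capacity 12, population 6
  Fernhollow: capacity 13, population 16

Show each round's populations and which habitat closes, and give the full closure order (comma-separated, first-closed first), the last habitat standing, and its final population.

Closure order: Juniper, Ironridge, Fernhollow, Briarlake, Greywater
Last habitat: Cedarfen with 95 animals

Round 1: Briarlake=17 Cedarfen=6 Fernhollow=16 Greywater=13 Ironridge=18 Juniper=25 → close Juniper (overflow 19)
  25÷5 = 5 each, +1 to first 0
Round 2: Briarlake=22 Cedarfen=11 Fernhollow=21 Greywater=18 Ironridge=23 → close Ironridge (overflow 10)
  23÷4 = 5 each, +1 to first 3
Round 3: Briarlake=28 Cedarfen=17 Fernhollow=27 Greywater=23 → close Fernhollow (overflow 14)
  27÷3 = 9 each, +1 to first 0
Round 4: Briarlake=37 Cedarfen=26 Greywater=32 → close Briarlake (overflow 22)
  37÷2 = 18 each, +1 to first 1
Round 5: Cedarfen=45 Greywater=50 → close Greywater (overflow 39)
  50÷1 = 50 each, +1 to first 0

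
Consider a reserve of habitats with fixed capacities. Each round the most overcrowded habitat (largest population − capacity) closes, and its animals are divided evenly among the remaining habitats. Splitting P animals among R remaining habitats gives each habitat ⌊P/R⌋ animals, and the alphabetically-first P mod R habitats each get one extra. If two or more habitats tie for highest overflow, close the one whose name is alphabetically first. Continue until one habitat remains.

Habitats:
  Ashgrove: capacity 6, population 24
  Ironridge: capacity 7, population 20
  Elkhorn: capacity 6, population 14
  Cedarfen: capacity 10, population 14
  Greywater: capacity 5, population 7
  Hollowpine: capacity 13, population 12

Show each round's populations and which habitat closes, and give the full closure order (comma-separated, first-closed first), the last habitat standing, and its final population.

Round 1: Ashgrove=24 Cedarfen=14 Elkhorn=14 Greywater=7 Hollowpine=12 Ironridge=20 → close Ashgrove (overflow 18)
  24÷5 = 4 each, +1 to first 4
Round 2: Cedarfen=19 Elkhorn=19 Greywater=12 Hollowpine=17 Ironridge=24 → close Ironridge (overflow 17)
  24÷4 = 6 each, +1 to first 0
Round 3: Cedarfen=25 Elkhorn=25 Greywater=18 Hollowpine=23 → close Elkhorn (overflow 19)
  25÷3 = 8 each, +1 to first 1
Round 4: Cedarfen=34 Greywater=26 Hollowpine=31 → close Cedarfen (overflow 24)
  34÷2 = 17 each, +1 to first 0
Round 5: Greywater=43 Hollowpine=48 → close Greywater (overflow 38)
  43÷1 = 43 each, +1 to first 0

Closure order: Ashgrove, Ironridge, Elkhorn, Cedarfen, Greywater
Last habitat: Hollowpine with 91 animals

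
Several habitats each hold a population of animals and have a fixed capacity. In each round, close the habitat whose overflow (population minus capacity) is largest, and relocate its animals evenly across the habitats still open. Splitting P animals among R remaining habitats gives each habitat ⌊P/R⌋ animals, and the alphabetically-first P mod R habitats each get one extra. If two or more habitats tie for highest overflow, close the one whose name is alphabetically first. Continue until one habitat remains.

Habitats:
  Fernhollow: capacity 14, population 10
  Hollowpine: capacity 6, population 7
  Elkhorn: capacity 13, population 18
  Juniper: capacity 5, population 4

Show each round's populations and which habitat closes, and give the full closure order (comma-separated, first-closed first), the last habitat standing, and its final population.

Round 1: Elkhorn=18 Fernhollow=10 Hollowpine=7 Juniper=4 → close Elkhorn (overflow 5)
  18÷3 = 6 each, +1 to first 0
Round 2: Fernhollow=16 Hollowpine=13 Juniper=10 → close Hollowpine (overflow 7)
  13÷2 = 6 each, +1 to first 1
Round 3: Fernhollow=23 Juniper=16 → close Juniper (overflow 11)
  16÷1 = 16 each, +1 to first 0

Closure order: Elkhorn, Hollowpine, Juniper
Last habitat: Fernhollow with 39 animals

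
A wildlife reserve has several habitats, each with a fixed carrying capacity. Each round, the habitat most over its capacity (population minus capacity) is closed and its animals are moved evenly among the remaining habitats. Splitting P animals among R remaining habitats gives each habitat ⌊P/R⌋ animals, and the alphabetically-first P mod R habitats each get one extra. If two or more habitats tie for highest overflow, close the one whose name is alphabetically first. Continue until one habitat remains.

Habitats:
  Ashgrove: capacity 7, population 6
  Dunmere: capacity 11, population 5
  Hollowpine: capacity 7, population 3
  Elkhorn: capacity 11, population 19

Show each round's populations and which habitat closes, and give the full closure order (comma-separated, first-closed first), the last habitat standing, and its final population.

Closure order: Elkhorn, Ashgrove, Hollowpine
Last habitat: Dunmere with 33 animals

Round 1: Ashgrove=6 Dunmere=5 Elkhorn=19 Hollowpine=3 → close Elkhorn (overflow 8)
  19÷3 = 6 each, +1 to first 1
Round 2: Ashgrove=13 Dunmere=11 Hollowpine=9 → close Ashgrove (overflow 6)
  13÷2 = 6 each, +1 to first 1
Round 3: Dunmere=18 Hollowpine=15 → close Hollowpine (overflow 8)
  15÷1 = 15 each, +1 to first 0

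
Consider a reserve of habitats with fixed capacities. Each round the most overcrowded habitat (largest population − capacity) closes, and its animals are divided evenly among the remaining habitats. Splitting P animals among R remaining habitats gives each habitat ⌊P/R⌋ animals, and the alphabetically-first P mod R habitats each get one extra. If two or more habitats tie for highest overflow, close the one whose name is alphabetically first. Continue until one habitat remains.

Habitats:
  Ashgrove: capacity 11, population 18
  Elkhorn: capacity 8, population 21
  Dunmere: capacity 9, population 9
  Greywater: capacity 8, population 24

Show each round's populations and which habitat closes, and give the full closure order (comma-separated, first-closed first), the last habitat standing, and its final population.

Closure order: Greywater, Elkhorn, Ashgrove
Last habitat: Dunmere with 72 animals

Round 1: Ashgrove=18 Dunmere=9 Elkhorn=21 Greywater=24 → close Greywater (overflow 16)
  24÷3 = 8 each, +1 to first 0
Round 2: Ashgrove=26 Dunmere=17 Elkhorn=29 → close Elkhorn (overflow 21)
  29÷2 = 14 each, +1 to first 1
Round 3: Ashgrove=41 Dunmere=31 → close Ashgrove (overflow 30)
  41÷1 = 41 each, +1 to first 0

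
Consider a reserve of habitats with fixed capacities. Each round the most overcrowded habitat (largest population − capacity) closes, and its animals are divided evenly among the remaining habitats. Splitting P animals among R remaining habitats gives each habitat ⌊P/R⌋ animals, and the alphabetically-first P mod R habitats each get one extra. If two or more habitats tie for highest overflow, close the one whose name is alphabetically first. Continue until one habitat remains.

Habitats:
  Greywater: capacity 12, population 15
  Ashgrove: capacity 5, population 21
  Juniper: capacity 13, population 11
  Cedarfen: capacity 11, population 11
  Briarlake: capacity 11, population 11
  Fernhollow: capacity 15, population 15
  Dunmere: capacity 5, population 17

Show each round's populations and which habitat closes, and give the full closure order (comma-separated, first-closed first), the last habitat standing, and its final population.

Round 1: Ashgrove=21 Briarlake=11 Cedarfen=11 Dunmere=17 Fernhollow=15 Greywater=15 Juniper=11 → close Ashgrove (overflow 16)
  21÷6 = 3 each, +1 to first 3
Round 2: Briarlake=15 Cedarfen=15 Dunmere=21 Fernhollow=18 Greywater=18 Juniper=14 → close Dunmere (overflow 16)
  21÷5 = 4 each, +1 to first 1
Round 3: Briarlake=20 Cedarfen=19 Fernhollow=22 Greywater=22 Juniper=18 → close Greywater (overflow 10)
  22÷4 = 5 each, +1 to first 2
Round 4: Briarlake=26 Cedarfen=25 Fernhollow=27 Juniper=23 → close Briarlake (overflow 15)
  26÷3 = 8 each, +1 to first 2
Round 5: Cedarfen=34 Fernhollow=36 Juniper=31 → close Cedarfen (overflow 23)
  34÷2 = 17 each, +1 to first 0
Round 6: Fernhollow=53 Juniper=48 → close Fernhollow (overflow 38)
  53÷1 = 53 each, +1 to first 0

Closure order: Ashgrove, Dunmere, Greywater, Briarlake, Cedarfen, Fernhollow
Last habitat: Juniper with 101 animals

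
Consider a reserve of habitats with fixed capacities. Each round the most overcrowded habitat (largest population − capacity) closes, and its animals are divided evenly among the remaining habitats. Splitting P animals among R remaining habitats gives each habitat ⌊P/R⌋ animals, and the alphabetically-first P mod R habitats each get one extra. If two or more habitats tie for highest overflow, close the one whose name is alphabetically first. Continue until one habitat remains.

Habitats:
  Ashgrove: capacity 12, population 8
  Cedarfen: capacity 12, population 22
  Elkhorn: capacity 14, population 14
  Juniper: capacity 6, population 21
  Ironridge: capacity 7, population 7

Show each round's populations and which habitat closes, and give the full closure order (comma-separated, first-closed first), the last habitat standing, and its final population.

Round 1: Ashgrove=8 Cedarfen=22 Elkhorn=14 Ironridge=7 Juniper=21 → close Juniper (overflow 15)
  21÷4 = 5 each, +1 to first 1
Round 2: Ashgrove=14 Cedarfen=27 Elkhorn=19 Ironridge=12 → close Cedarfen (overflow 15)
  27÷3 = 9 each, +1 to first 0
Round 3: Ashgrove=23 Elkhorn=28 Ironridge=21 → close Elkhorn (overflow 14)
  28÷2 = 14 each, +1 to first 0
Round 4: Ashgrove=37 Ironridge=35 → close Ironridge (overflow 28)
  35÷1 = 35 each, +1 to first 0

Closure order: Juniper, Cedarfen, Elkhorn, Ironridge
Last habitat: Ashgrove with 72 animals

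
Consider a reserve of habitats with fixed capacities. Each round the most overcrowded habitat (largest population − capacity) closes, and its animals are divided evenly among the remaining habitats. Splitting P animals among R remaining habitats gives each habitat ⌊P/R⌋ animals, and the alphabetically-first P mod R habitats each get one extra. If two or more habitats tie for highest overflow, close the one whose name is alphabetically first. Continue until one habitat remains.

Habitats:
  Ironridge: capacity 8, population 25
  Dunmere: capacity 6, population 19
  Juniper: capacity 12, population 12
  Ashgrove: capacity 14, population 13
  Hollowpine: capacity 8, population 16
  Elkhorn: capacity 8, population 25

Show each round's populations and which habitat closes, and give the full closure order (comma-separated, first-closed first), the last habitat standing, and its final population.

Round 1: Ashgrove=13 Dunmere=19 Elkhorn=25 Hollowpine=16 Ironridge=25 Juniper=12 → close Elkhorn (overflow 17)
  25÷5 = 5 each, +1 to first 0
Round 2: Ashgrove=18 Dunmere=24 Hollowpine=21 Ironridge=30 Juniper=17 → close Ironridge (overflow 22)
  30÷4 = 7 each, +1 to first 2
Round 3: Ashgrove=26 Dunmere=32 Hollowpine=28 Juniper=24 → close Dunmere (overflow 26)
  32÷3 = 10 each, +1 to first 2
Round 4: Ashgrove=37 Hollowpine=39 Juniper=34 → close Hollowpine (overflow 31)
  39÷2 = 19 each, +1 to first 1
Round 5: Ashgrove=57 Juniper=53 → close Ashgrove (overflow 43)
  57÷1 = 57 each, +1 to first 0

Closure order: Elkhorn, Ironridge, Dunmere, Hollowpine, Ashgrove
Last habitat: Juniper with 110 animals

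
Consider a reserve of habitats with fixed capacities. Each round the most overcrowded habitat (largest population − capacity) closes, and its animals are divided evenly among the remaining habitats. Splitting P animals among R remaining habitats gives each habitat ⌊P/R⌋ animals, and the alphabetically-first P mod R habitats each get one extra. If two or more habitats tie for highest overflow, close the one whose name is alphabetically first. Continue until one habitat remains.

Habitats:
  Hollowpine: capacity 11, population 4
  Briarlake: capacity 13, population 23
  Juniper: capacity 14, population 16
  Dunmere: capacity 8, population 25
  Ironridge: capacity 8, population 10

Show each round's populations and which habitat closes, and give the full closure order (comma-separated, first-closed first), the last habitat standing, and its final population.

Closure order: Dunmere, Briarlake, Ironridge, Juniper
Last habitat: Hollowpine with 78 animals

Round 1: Briarlake=23 Dunmere=25 Hollowpine=4 Ironridge=10 Juniper=16 → close Dunmere (overflow 17)
  25÷4 = 6 each, +1 to first 1
Round 2: Briarlake=30 Hollowpine=10 Ironridge=16 Juniper=22 → close Briarlake (overflow 17)
  30÷3 = 10 each, +1 to first 0
Round 3: Hollowpine=20 Ironridge=26 Juniper=32 → close Ironridge (overflow 18)
  26÷2 = 13 each, +1 to first 0
Round 4: Hollowpine=33 Juniper=45 → close Juniper (overflow 31)
  45÷1 = 45 each, +1 to first 0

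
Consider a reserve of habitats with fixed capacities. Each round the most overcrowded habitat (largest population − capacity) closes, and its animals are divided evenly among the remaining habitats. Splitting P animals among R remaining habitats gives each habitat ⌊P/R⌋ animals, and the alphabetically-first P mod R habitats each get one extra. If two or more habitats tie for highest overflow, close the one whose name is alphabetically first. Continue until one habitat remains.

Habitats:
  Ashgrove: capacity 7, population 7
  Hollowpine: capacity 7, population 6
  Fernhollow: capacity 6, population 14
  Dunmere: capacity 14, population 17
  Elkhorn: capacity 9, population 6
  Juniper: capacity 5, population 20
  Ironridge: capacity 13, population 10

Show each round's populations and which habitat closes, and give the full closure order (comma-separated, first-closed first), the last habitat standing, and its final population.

Round 1: Ashgrove=7 Dunmere=17 Elkhorn=6 Fernhollow=14 Hollowpine=6 Ironridge=10 Juniper=20 → close Juniper (overflow 15)
  20÷6 = 3 each, +1 to first 2
Round 2: Ashgrove=11 Dunmere=21 Elkhorn=9 Fernhollow=17 Hollowpine=9 Ironridge=13 → close Fernhollow (overflow 11)
  17÷5 = 3 each, +1 to first 2
Round 3: Ashgrove=15 Dunmere=25 Elkhorn=12 Hollowpine=12 Ironridge=16 → close Dunmere (overflow 11)
  25÷4 = 6 each, +1 to first 1
Round 4: Ashgrove=22 Elkhorn=18 Hollowpine=18 Ironridge=22 → close Ashgrove (overflow 15)
  22÷3 = 7 each, +1 to first 1
Round 5: Elkhorn=26 Hollowpine=25 Ironridge=29 → close Hollowpine (overflow 18)
  25÷2 = 12 each, +1 to first 1
Round 6: Elkhorn=39 Ironridge=41 → close Elkhorn (overflow 30)
  39÷1 = 39 each, +1 to first 0

Closure order: Juniper, Fernhollow, Dunmere, Ashgrove, Hollowpine, Elkhorn
Last habitat: Ironridge with 80 animals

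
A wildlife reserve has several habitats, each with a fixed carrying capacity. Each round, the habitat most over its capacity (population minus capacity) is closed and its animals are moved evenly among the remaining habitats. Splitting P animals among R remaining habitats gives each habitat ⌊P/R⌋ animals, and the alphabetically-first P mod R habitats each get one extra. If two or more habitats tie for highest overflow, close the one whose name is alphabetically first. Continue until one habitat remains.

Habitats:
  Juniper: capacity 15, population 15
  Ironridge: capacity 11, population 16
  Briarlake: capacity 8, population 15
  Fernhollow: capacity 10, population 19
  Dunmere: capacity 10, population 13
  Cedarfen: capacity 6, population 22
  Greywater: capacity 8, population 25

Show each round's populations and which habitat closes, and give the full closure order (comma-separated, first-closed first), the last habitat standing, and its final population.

Closure order: Greywater, Cedarfen, Briarlake, Fernhollow, Ironridge, Dunmere
Last habitat: Juniper with 125 animals

Round 1: Briarlake=15 Cedarfen=22 Dunmere=13 Fernhollow=19 Greywater=25 Ironridge=16 Juniper=15 → close Greywater (overflow 17)
  25÷6 = 4 each, +1 to first 1
Round 2: Briarlake=20 Cedarfen=26 Dunmere=17 Fernhollow=23 Ironridge=20 Juniper=19 → close Cedarfen (overflow 20)
  26÷5 = 5 each, +1 to first 1
Round 3: Briarlake=26 Dunmere=22 Fernhollow=28 Ironridge=25 Juniper=24 → close Briarlake (overflow 18)
  26÷4 = 6 each, +1 to first 2
Round 4: Dunmere=29 Fernhollow=35 Ironridge=31 Juniper=30 → close Fernhollow (overflow 25)
  35÷3 = 11 each, +1 to first 2
Round 5: Dunmere=41 Ironridge=43 Juniper=41 → close Ironridge (overflow 32)
  43÷2 = 21 each, +1 to first 1
Round 6: Dunmere=63 Juniper=62 → close Dunmere (overflow 53)
  63÷1 = 63 each, +1 to first 0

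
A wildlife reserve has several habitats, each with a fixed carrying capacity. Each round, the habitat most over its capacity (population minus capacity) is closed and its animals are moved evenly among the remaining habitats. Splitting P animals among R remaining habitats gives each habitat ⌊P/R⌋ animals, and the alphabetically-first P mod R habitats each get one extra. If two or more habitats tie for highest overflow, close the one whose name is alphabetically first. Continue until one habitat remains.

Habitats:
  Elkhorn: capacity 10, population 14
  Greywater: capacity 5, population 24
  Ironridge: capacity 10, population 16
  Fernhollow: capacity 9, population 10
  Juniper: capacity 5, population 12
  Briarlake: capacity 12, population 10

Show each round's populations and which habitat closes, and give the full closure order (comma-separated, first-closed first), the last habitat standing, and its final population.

Round 1: Briarlake=10 Elkhorn=14 Fernhollow=10 Greywater=24 Ironridge=16 Juniper=12 → close Greywater (overflow 19)
  24÷5 = 4 each, +1 to first 4
Round 2: Briarlake=15 Elkhorn=19 Fernhollow=15 Ironridge=21 Juniper=16 → close Ironridge (overflow 11)
  21÷4 = 5 each, +1 to first 1
Round 3: Briarlake=21 Elkhorn=24 Fernhollow=20 Juniper=21 → close Juniper (overflow 16)
  21÷3 = 7 each, +1 to first 0
Round 4: Briarlake=28 Elkhorn=31 Fernhollow=27 → close Elkhorn (overflow 21)
  31÷2 = 15 each, +1 to first 1
Round 5: Briarlake=44 Fernhollow=42 → close Fernhollow (overflow 33)
  42÷1 = 42 each, +1 to first 0

Closure order: Greywater, Ironridge, Juniper, Elkhorn, Fernhollow
Last habitat: Briarlake with 86 animals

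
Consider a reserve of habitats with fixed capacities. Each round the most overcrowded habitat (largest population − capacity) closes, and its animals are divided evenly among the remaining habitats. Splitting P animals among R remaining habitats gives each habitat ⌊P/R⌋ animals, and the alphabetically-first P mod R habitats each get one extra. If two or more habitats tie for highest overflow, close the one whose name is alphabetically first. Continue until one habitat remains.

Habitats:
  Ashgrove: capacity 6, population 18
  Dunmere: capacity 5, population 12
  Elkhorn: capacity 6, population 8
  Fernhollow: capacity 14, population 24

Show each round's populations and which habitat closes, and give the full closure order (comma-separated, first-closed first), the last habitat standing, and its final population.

Round 1: Ashgrove=18 Dunmere=12 Elkhorn=8 Fernhollow=24 → close Ashgrove (overflow 12)
  18÷3 = 6 each, +1 to first 0
Round 2: Dunmere=18 Elkhorn=14 Fernhollow=30 → close Fernhollow (overflow 16)
  30÷2 = 15 each, +1 to first 0
Round 3: Dunmere=33 Elkhorn=29 → close Dunmere (overflow 28)
  33÷1 = 33 each, +1 to first 0

Closure order: Ashgrove, Fernhollow, Dunmere
Last habitat: Elkhorn with 62 animals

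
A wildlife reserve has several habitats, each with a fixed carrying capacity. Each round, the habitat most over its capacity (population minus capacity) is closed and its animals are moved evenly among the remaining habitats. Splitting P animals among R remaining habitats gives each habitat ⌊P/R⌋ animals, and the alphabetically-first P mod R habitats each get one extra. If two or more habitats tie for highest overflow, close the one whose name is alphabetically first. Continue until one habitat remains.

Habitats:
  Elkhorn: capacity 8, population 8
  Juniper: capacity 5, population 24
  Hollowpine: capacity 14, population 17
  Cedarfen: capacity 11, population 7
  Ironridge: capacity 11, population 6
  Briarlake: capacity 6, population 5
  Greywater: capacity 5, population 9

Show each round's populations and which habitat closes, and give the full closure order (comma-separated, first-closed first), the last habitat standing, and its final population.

Round 1: Briarlake=5 Cedarfen=7 Elkhorn=8 Greywater=9 Hollowpine=17 Ironridge=6 Juniper=24 → close Juniper (overflow 19)
  24÷6 = 4 each, +1 to first 0
Round 2: Briarlake=9 Cedarfen=11 Elkhorn=12 Greywater=13 Hollowpine=21 Ironridge=10 → close Greywater (overflow 8)
  13÷5 = 2 each, +1 to first 3
Round 3: Briarlake=12 Cedarfen=14 Elkhorn=15 Hollowpine=23 Ironridge=12 → close Hollowpine (overflow 9)
  23÷4 = 5 each, +1 to first 3
Round 4: Briarlake=18 Cedarfen=20 Elkhorn=21 Ironridge=17 → close Elkhorn (overflow 13)
  21÷3 = 7 each, +1 to first 0
Round 5: Briarlake=25 Cedarfen=27 Ironridge=24 → close Briarlake (overflow 19)
  25÷2 = 12 each, +1 to first 1
Round 6: Cedarfen=40 Ironridge=36 → close Cedarfen (overflow 29)
  40÷1 = 40 each, +1 to first 0

Closure order: Juniper, Greywater, Hollowpine, Elkhorn, Briarlake, Cedarfen
Last habitat: Ironridge with 76 animals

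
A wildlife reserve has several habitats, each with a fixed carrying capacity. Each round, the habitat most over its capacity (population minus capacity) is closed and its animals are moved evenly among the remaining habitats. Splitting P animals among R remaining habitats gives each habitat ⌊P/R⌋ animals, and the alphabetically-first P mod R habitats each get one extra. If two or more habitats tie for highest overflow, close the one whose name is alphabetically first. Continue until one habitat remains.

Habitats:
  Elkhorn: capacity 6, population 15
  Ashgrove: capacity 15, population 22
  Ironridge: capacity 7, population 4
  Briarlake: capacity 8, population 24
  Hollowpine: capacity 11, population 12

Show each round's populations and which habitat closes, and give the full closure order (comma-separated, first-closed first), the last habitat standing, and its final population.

Closure order: Briarlake, Elkhorn, Ashgrove, Hollowpine
Last habitat: Ironridge with 77 animals

Round 1: Ashgrove=22 Briarlake=24 Elkhorn=15 Hollowpine=12 Ironridge=4 → close Briarlake (overflow 16)
  24÷4 = 6 each, +1 to first 0
Round 2: Ashgrove=28 Elkhorn=21 Hollowpine=18 Ironridge=10 → close Elkhorn (overflow 15)
  21÷3 = 7 each, +1 to first 0
Round 3: Ashgrove=35 Hollowpine=25 Ironridge=17 → close Ashgrove (overflow 20)
  35÷2 = 17 each, +1 to first 1
Round 4: Hollowpine=43 Ironridge=34 → close Hollowpine (overflow 32)
  43÷1 = 43 each, +1 to first 0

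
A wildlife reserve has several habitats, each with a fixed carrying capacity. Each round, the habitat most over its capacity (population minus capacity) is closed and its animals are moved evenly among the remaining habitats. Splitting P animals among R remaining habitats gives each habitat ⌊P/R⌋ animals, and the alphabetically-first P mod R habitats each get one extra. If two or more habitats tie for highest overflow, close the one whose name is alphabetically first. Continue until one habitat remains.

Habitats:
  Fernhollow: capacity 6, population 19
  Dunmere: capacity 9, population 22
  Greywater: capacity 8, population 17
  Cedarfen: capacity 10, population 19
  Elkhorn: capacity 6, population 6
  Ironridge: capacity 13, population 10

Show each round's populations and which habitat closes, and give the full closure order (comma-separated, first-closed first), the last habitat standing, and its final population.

Round 1: Cedarfen=19 Dunmere=22 Elkhorn=6 Fernhollow=19 Greywater=17 Ironridge=10 → close Dunmere (overflow 13)
  22÷5 = 4 each, +1 to first 2
Round 2: Cedarfen=24 Elkhorn=11 Fernhollow=23 Greywater=21 Ironridge=14 → close Fernhollow (overflow 17)
  23÷4 = 5 each, +1 to first 3
Round 3: Cedarfen=30 Elkhorn=17 Greywater=27 Ironridge=19 → close Cedarfen (overflow 20)
  30÷3 = 10 each, +1 to first 0
Round 4: Elkhorn=27 Greywater=37 Ironridge=29 → close Greywater (overflow 29)
  37÷2 = 18 each, +1 to first 1
Round 5: Elkhorn=46 Ironridge=47 → close Elkhorn (overflow 40)
  46÷1 = 46 each, +1 to first 0

Closure order: Dunmere, Fernhollow, Cedarfen, Greywater, Elkhorn
Last habitat: Ironridge with 93 animals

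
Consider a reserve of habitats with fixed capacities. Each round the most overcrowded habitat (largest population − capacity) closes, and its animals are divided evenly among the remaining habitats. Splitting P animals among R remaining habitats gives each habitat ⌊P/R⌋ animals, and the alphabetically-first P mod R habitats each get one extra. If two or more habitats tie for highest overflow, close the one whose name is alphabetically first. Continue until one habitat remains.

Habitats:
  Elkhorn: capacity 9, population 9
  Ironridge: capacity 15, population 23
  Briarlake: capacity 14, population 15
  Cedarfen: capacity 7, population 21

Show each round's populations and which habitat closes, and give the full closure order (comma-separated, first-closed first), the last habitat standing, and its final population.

Round 1: Briarlake=15 Cedarfen=21 Elkhorn=9 Ironridge=23 → close Cedarfen (overflow 14)
  21÷3 = 7 each, +1 to first 0
Round 2: Briarlake=22 Elkhorn=16 Ironridge=30 → close Ironridge (overflow 15)
  30÷2 = 15 each, +1 to first 0
Round 3: Briarlake=37 Elkhorn=31 → close Briarlake (overflow 23)
  37÷1 = 37 each, +1 to first 0

Closure order: Cedarfen, Ironridge, Briarlake
Last habitat: Elkhorn with 68 animals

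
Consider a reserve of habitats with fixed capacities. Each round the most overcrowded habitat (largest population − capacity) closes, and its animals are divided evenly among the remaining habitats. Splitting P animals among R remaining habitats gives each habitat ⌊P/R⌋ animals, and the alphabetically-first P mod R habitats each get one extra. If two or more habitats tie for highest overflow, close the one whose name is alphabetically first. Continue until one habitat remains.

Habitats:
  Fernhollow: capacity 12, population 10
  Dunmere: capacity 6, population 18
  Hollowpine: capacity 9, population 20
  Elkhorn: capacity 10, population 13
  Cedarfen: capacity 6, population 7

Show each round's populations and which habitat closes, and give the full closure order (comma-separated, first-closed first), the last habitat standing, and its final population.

Closure order: Dunmere, Hollowpine, Elkhorn, Cedarfen
Last habitat: Fernhollow with 68 animals

Round 1: Cedarfen=7 Dunmere=18 Elkhorn=13 Fernhollow=10 Hollowpine=20 → close Dunmere (overflow 12)
  18÷4 = 4 each, +1 to first 2
Round 2: Cedarfen=12 Elkhorn=18 Fernhollow=14 Hollowpine=24 → close Hollowpine (overflow 15)
  24÷3 = 8 each, +1 to first 0
Round 3: Cedarfen=20 Elkhorn=26 Fernhollow=22 → close Elkhorn (overflow 16)
  26÷2 = 13 each, +1 to first 0
Round 4: Cedarfen=33 Fernhollow=35 → close Cedarfen (overflow 27)
  33÷1 = 33 each, +1 to first 0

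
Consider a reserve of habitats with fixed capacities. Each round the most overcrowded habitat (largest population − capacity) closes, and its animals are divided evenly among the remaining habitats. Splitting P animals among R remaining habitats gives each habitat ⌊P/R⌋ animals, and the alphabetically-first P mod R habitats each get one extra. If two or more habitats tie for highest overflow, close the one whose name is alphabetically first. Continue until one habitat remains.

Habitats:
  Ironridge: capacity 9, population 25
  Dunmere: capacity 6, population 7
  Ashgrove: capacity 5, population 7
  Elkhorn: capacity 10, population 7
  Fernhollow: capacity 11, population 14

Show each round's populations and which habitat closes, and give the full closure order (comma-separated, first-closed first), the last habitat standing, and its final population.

Round 1: Ashgrove=7 Dunmere=7 Elkhorn=7 Fernhollow=14 Ironridge=25 → close Ironridge (overflow 16)
  25÷4 = 6 each, +1 to first 1
Round 2: Ashgrove=14 Dunmere=13 Elkhorn=13 Fernhollow=20 → close Ashgrove (overflow 9)
  14÷3 = 4 each, +1 to first 2
Round 3: Dunmere=18 Elkhorn=18 Fernhollow=24 → close Fernhollow (overflow 13)
  24÷2 = 12 each, +1 to first 0
Round 4: Dunmere=30 Elkhorn=30 → close Dunmere (overflow 24)
  30÷1 = 30 each, +1 to first 0

Closure order: Ironridge, Ashgrove, Fernhollow, Dunmere
Last habitat: Elkhorn with 60 animals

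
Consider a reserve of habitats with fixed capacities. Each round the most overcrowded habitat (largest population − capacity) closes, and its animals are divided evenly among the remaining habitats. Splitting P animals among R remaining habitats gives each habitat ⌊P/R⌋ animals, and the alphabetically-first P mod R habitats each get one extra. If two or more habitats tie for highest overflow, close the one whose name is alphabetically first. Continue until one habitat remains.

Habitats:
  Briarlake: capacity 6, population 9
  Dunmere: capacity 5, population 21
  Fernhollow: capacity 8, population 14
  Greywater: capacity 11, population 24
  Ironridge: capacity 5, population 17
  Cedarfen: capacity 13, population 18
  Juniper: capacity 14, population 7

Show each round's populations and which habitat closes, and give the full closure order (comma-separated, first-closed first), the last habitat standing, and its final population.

Closure order: Dunmere, Greywater, Ironridge, Cedarfen, Briarlake, Fernhollow
Last habitat: Juniper with 110 animals

Round 1: Briarlake=9 Cedarfen=18 Dunmere=21 Fernhollow=14 Greywater=24 Ironridge=17 Juniper=7 → close Dunmere (overflow 16)
  21÷6 = 3 each, +1 to first 3
Round 2: Briarlake=13 Cedarfen=22 Fernhollow=18 Greywater=27 Ironridge=20 Juniper=10 → close Greywater (overflow 16)
  27÷5 = 5 each, +1 to first 2
Round 3: Briarlake=19 Cedarfen=28 Fernhollow=23 Ironridge=25 Juniper=15 → close Ironridge (overflow 20)
  25÷4 = 6 each, +1 to first 1
Round 4: Briarlake=26 Cedarfen=34 Fernhollow=29 Juniper=21 → close Cedarfen (overflow 21)
  34÷3 = 11 each, +1 to first 1
Round 5: Briarlake=38 Fernhollow=40 Juniper=32 → close Briarlake (overflow 32)
  38÷2 = 19 each, +1 to first 0
Round 6: Fernhollow=59 Juniper=51 → close Fernhollow (overflow 51)
  59÷1 = 59 each, +1 to first 0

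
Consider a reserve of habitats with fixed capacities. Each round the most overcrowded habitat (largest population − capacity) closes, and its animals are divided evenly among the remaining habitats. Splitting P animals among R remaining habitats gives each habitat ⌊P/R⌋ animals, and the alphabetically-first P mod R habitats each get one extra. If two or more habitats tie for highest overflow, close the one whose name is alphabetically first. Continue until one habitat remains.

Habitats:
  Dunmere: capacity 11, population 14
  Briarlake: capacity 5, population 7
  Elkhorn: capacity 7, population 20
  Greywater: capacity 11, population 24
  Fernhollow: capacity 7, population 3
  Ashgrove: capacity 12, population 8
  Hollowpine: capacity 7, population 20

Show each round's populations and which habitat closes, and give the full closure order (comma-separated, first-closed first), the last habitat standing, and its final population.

Closure order: Elkhorn, Greywater, Hollowpine, Briarlake, Dunmere, Ashgrove
Last habitat: Fernhollow with 96 animals

Round 1: Ashgrove=8 Briarlake=7 Dunmere=14 Elkhorn=20 Fernhollow=3 Greywater=24 Hollowpine=20 → close Elkhorn (overflow 13)
  20÷6 = 3 each, +1 to first 2
Round 2: Ashgrove=12 Briarlake=11 Dunmere=17 Fernhollow=6 Greywater=27 Hollowpine=23 → close Greywater (overflow 16)
  27÷5 = 5 each, +1 to first 2
Round 3: Ashgrove=18 Briarlake=17 Dunmere=22 Fernhollow=11 Hollowpine=28 → close Hollowpine (overflow 21)
  28÷4 = 7 each, +1 to first 0
Round 4: Ashgrove=25 Briarlake=24 Dunmere=29 Fernhollow=18 → close Briarlake (overflow 19)
  24÷3 = 8 each, +1 to first 0
Round 5: Ashgrove=33 Dunmere=37 Fernhollow=26 → close Dunmere (overflow 26)
  37÷2 = 18 each, +1 to first 1
Round 6: Ashgrove=52 Fernhollow=44 → close Ashgrove (overflow 40)
  52÷1 = 52 each, +1 to first 0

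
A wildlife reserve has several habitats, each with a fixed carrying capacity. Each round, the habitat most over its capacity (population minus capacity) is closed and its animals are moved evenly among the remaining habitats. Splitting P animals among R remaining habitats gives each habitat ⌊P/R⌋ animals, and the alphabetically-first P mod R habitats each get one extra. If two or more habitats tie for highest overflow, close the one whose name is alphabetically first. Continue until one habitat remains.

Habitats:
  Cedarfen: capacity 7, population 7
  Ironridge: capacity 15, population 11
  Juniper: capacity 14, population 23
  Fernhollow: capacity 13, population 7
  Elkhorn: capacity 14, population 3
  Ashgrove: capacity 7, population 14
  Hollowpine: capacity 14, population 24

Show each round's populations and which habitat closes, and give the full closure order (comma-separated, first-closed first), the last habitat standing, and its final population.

Round 1: Ashgrove=14 Cedarfen=7 Elkhorn=3 Fernhollow=7 Hollowpine=24 Ironridge=11 Juniper=23 → close Hollowpine (overflow 10)
  24÷6 = 4 each, +1 to first 0
Round 2: Ashgrove=18 Cedarfen=11 Elkhorn=7 Fernhollow=11 Ironridge=15 Juniper=27 → close Juniper (overflow 13)
  27÷5 = 5 each, +1 to first 2
Round 3: Ashgrove=24 Cedarfen=17 Elkhorn=12 Fernhollow=16 Ironridge=20 → close Ashgrove (overflow 17)
  24÷4 = 6 each, +1 to first 0
Round 4: Cedarfen=23 Elkhorn=18 Fernhollow=22 Ironridge=26 → close Cedarfen (overflow 16)
  23÷3 = 7 each, +1 to first 2
Round 5: Elkhorn=26 Fernhollow=30 Ironridge=33 → close Ironridge (overflow 18)
  33÷2 = 16 each, +1 to first 1
Round 6: Elkhorn=43 Fernhollow=46 → close Fernhollow (overflow 33)
  46÷1 = 46 each, +1 to first 0

Closure order: Hollowpine, Juniper, Ashgrove, Cedarfen, Ironridge, Fernhollow
Last habitat: Elkhorn with 89 animals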